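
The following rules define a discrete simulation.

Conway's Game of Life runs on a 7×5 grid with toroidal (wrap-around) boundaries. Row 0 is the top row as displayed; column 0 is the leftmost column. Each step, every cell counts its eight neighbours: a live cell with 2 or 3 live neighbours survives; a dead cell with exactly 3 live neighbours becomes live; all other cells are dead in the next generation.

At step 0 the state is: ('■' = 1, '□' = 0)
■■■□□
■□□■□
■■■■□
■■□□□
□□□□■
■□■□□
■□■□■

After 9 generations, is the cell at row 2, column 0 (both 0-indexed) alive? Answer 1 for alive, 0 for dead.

gen 0: ■■■□□
■□□■□
■■■■□
■■□□□
□□□□■
■□■□□
■□■□■
gen 1: □□■□□
□□□■□
□□□■□
□□□■□
□□□□■
■□□□□
□□■□■
gen 2: □□■□□
□□■■□
□□■■■
□□□■■
□□□□■
■□□■■
□■□■□
gen 3: □■□□□
□■□□■
□□□□□
■□■□□
□□□□□
■□■■□
■■□■□
gen 4: □■□□■
■□□□□
■■□□□
□□□□□
□□■■■
■□■■□
■□□■□
gen 5: □■□□■
□□□□■
■■□□□
■■■■■
□■■□■
■□□□□
■□□■□
gen 6: □□□■■
□■□□■
□□□□□
□□□□□
□□□□□
■□■■□
■■□□□
gen 7: □■■■■
■□□■■
□□□□□
□□□□□
□□□□□
■□■□■
■■□□□
gen 8: □□□□□
■■□□□
□□□□■
□□□□□
□□□□□
■□□□■
□□□□□
gen 9: □□□□□
■□□□□
■□□□□
□□□□□
□□□□□
□□□□□
□□□□□

1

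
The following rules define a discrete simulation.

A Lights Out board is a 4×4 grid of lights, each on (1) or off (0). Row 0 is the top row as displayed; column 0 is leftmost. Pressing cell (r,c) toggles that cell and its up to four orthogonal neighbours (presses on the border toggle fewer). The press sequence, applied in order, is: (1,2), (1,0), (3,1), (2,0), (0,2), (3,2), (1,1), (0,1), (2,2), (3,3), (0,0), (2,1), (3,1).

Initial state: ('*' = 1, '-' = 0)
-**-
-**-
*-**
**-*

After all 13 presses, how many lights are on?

10

[0] -**-
-**-
*-**
**-*
[1] -*--
---*
*--*
**-*
[2] **--
**-*
---*
**-*
[3] **--
**-*
-*-*
--**
[4] **--
-*-*
*--*
*-**
[5] *-**
-***
*--*
*-**
[6] *-**
-***
*-**
**--
[7] ****
*--*
****
**--
[8] ---*
**-*
****
**--
[9] ---*
****
*---
***-
[10] ---*
****
*--*
**-*
[11] **-*
-***
*--*
**-*
[12] **-*
--**
-***
*--*
[13] **-*
--**
--**
-***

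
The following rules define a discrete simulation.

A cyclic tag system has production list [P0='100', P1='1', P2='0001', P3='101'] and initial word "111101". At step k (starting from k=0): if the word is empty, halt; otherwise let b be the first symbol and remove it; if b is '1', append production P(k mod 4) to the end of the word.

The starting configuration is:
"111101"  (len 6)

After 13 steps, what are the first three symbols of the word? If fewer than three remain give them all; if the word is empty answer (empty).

110

0) "111101"  (len 6)
1) "11101100"  (len 8)
2) "11011001"  (len 8)
3) "10110010001"  (len 11)
4) "0110010001101"  (len 13)
5) "110010001101"  (len 12)
6) "100100011011"  (len 12)
7) "001000110110001"  (len 15)
8) "01000110110001"  (len 14)
9) "1000110110001"  (len 13)
10) "0001101100011"  (len 13)
11) "001101100011"  (len 12)
12) "01101100011"  (len 11)
13) "1101100011"  (len 10)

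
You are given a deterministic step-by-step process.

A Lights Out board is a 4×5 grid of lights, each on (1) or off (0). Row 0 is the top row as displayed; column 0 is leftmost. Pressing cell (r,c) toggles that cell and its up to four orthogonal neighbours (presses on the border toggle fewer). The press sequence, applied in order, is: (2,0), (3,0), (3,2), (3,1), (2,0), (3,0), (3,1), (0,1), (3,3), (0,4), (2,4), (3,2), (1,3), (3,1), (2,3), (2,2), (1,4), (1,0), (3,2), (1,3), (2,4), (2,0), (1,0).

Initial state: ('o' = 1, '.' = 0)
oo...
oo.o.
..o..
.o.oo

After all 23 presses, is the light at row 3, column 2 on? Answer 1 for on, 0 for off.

0

t=0: oo...
oo.o.
..o..
.o.oo
t=1: oo...
.o.o.
ooo..
oo.oo
t=2: oo...
.o.o.
.oo..
...oo
t=3: oo...
.o.o.
.o...
.oo.o
t=4: oo...
.o.o.
.....
o...o
t=5: oo...
oo.o.
oo...
....o
t=6: oo...
oo.o.
.o...
oo..o
t=7: oo...
oo.o.
.....
..o.o
t=8: ..o..
o..o.
.....
..o.o
t=9: ..o..
o..o.
...o.
...o.
t=10: ..ooo
o..oo
...o.
...o.
t=11: ..ooo
o..o.
....o
...oo
t=12: ..ooo
o..o.
..o.o
.oo.o
t=13: ..o.o
o.o.o
..ooo
.oo.o
t=14: ..o.o
o.o.o
.oooo
o...o
t=15: ..o.o
o.ooo
.o...
o..oo
t=16: ..o.o
o..oo
..oo.
o.ooo
t=17: ..o..
o....
..ooo
o.ooo
t=18: o.o..
.o...
o.ooo
o.ooo
t=19: o.o..
.o...
o..oo
oo..o
t=20: o.oo.
.oooo
o...o
oo..o
t=21: o.oo.
.ooo.
o..o.
oo...
t=22: o.oo.
oooo.
.o.o.
.o...
t=23: ..oo.
..oo.
oo.o.
.o...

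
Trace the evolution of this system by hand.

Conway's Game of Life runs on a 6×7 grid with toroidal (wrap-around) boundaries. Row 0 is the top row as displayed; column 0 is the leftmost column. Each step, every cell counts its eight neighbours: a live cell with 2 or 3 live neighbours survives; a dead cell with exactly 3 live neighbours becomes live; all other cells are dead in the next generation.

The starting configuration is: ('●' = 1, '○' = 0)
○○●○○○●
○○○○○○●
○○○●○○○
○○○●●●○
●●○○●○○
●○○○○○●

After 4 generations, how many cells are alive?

15

k=0  ○○●○○○●
○○○○○○●
○○○●○○○
○○○●●●○
●●○○●○○
●○○○○○●
k=1  ○○○○○●●
○○○○○○○
○○○●○●○
○○●●○●○
●●○●●○○
○○○○○●●
k=2  ○○○○○●●
○○○○●●●
○○●●○○○
○●○○○●●
●●○●○○○
○○○○○○○
k=3  ○○○○●○●
○○○●●○●
●○●●○○○
○●○●●○●
●●●○○○●
●○○○○○●
k=4  ○○○●●○●
●○●○●○●
●●○○○○●
○○○○●●●
○○●●○○○
○○○○○○○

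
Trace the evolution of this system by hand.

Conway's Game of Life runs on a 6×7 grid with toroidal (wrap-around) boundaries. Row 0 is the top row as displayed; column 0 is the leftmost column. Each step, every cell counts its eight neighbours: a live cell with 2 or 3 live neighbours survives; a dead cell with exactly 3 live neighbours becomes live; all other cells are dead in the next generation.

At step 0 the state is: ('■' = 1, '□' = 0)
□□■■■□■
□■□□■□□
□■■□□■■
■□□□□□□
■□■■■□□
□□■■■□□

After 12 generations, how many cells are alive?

4

k=0  □□■■■□■
□■□□■□□
□■■□□■■
■□□□□□□
■□■■■□□
□□■■■□□
k=1  □■□□□□□
□■□□■□■
□■■□□■■
■□□□■■□
□□■□■□□
□□□□□□□
k=2  ■□□□□□□
□■□□□□■
□■■■□□□
■□■□■□□
□□□■■■□
□□□□□□□
k=3  ■□□□□□□
□■□□□□□
□□□■□□□
□□□□□■□
□□□■■■□
□□□□■□□
k=4  □□□□□□□
□□□□□□□
□□□□□□□
□□□■□■□
□□□■□■□
□□□■■■□
k=5  □□□□■□□
□□□□□□□
□□□□□□□
□□□□□□□
□□■■□■■
□□□■□■□
k=6  □□□□■□□
□□□□□□□
□□□□□□□
□□□□□□□
□□■■□■■
□□■■□■■
k=7  □□□■■■□
□□□□□□□
□□□□□□□
□□□□□□□
□□■■□■■
□□■□□□■
k=8  □□□■■■□
□□□□■□□
□□□□□□□
□□□□□□□
□□■■□■■
□□■□□□■
k=9  □□□■■■□
□□□■■■□
□□□□□□□
□□□□□□□
□□■■□■■
□□■□□□■
k=10  □□■□□□■
□□□■□■□
□□□□■□□
□□□□□□□
□□■■□■■
□□■□□□■
k=11  □□■■□■■
□□□■■■□
□□□□■□□
□□□■■■□
□□■■□■■
■■■□□□■
k=12  □□□□□□□
□□■□□□■
□□□□□□□
□□■□□□■
□□□□□□□
□□□□□□□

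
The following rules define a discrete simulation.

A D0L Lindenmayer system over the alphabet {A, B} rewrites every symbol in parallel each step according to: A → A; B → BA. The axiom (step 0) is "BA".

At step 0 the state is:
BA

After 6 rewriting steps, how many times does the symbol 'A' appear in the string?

7

[0] BA
[1] BAA
[2] BAAA
[3] BAAAA
[4] BAAAAA
[5] BAAAAAA
[6] BAAAAAAA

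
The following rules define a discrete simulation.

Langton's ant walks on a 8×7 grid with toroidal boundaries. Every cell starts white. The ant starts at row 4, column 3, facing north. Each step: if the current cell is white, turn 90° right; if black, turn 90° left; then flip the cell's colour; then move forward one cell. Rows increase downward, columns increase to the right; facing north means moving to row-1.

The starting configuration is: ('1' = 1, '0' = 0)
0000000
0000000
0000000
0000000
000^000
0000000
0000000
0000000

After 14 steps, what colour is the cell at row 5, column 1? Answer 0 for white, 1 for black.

k=0  0000000
0000000
0000000
0000000
000^000
0000000
0000000
0000000
k=1  0000000
0000000
0000000
0000000
0001>00
0000000
0000000
0000000
k=2  0000000
0000000
0000000
0000000
0001100
0000v00
0000000
0000000
k=3  0000000
0000000
0000000
0000000
0001100
000<100
0000000
0000000
k=4  0000000
0000000
0000000
0000000
000^100
0001100
0000000
0000000
k=5  0000000
0000000
0000000
0000000
00<0100
0001100
0000000
0000000
k=6  0000000
0000000
0000000
00^0000
0010100
0001100
0000000
0000000
k=7  0000000
0000000
0000000
001>000
0010100
0001100
0000000
0000000
k=8  0000000
0000000
0000000
0011000
001v100
0001100
0000000
0000000
k=9  0000000
0000000
0000000
0011000
00<1100
0001100
0000000
0000000
k=10  0000000
0000000
0000000
0011000
0001100
00v1100
0000000
0000000
k=11  0000000
0000000
0000000
0011000
0001100
0<11100
0000000
0000000
k=12  0000000
0000000
0000000
0011000
0^01100
0111100
0000000
0000000
k=13  0000000
0000000
0000000
0011000
01>1100
0111100
0000000
0000000
k=14  0000000
0000000
0000000
0011000
0111100
01v1100
0000000
0000000

1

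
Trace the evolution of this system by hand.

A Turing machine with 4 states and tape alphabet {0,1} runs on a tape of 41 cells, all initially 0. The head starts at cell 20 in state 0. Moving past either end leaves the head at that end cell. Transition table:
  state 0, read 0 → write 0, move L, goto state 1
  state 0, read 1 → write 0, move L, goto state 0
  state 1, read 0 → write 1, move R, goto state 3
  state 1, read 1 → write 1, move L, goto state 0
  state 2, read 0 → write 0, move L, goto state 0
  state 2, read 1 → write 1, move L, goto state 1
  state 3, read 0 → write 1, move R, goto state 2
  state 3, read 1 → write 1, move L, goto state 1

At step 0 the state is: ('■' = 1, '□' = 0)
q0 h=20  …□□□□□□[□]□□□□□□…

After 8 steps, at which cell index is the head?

18

k=0  q0 h=20  …□□□□□□[□]□□□□□□…
k=1  q1 h=19  …□□□□□□[□]□□□□□□…
k=2  q3 h=20  …□□□□□■[□]□□□□□□…
k=3  q2 h=21  …□□□□■■[□]□□□□□□…
k=4  q0 h=20  …□□□□□■[■]□□□□□□…
k=5  q0 h=19  …□□□□□□[■]□□□□□□…
k=6  q0 h=18  …□□□□□□[□]□□□□□□…
k=7  q1 h=17  …□□□□□□[□]□□□□□□…
k=8  q3 h=18  …□□□□□■[□]□□□□□□…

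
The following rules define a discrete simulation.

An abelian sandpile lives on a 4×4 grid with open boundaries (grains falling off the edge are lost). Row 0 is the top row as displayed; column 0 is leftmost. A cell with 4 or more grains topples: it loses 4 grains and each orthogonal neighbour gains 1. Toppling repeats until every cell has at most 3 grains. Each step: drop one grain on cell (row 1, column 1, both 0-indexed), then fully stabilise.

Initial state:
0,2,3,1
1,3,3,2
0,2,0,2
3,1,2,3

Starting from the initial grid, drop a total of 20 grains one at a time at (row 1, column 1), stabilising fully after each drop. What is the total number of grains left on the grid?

t=0: 0,2,3,1
1,3,3,2
0,2,0,2
3,1,2,3
t=1: 1,0,1,2
2,2,1,3
0,3,1,2
3,1,2,3
t=2: 1,0,1,2
2,3,1,3
0,3,1,2
3,1,2,3
t=3: 1,1,1,2
3,1,2,3
1,0,2,2
3,2,2,3
t=4: 1,1,1,2
3,2,2,3
1,0,2,2
3,2,2,3
t=5: 1,1,1,2
3,3,2,3
1,0,2,2
3,2,2,3
t=6: 2,2,1,2
0,1,3,3
2,1,2,2
3,2,2,3
t=7: 2,2,1,2
0,2,3,3
2,1,2,2
3,2,2,3
t=8: 2,2,1,2
0,3,3,3
2,1,2,2
3,2,2,3
t=9: 2,3,2,3
1,1,1,0
2,2,3,3
3,2,2,3
t=10: 2,3,2,3
1,2,1,0
2,2,3,3
3,2,2,3
t=11: 2,3,2,3
1,3,1,0
2,2,3,3
3,2,2,3
t=12: 3,0,3,3
2,1,2,0
2,3,3,3
3,2,2,3
t=13: 3,0,3,3
2,2,2,0
2,3,3,3
3,2,2,3
t=14: 3,0,3,3
2,3,2,0
2,3,3,3
3,2,2,3
t=15: 0,3,1,0
1,3,1,3
1,3,3,1
1,1,1,1
t=16: 1,0,2,0
2,2,3,3
2,1,0,2
1,2,2,1
t=17: 1,0,2,0
2,3,3,3
2,1,0,2
1,2,2,1
t=18: 1,1,3,1
3,1,1,0
2,2,1,3
1,2,2,1
t=19: 1,1,3,1
3,2,1,0
2,2,1,3
1,2,2,1
t=20: 1,1,3,1
3,3,1,0
2,2,1,3
1,2,2,1

27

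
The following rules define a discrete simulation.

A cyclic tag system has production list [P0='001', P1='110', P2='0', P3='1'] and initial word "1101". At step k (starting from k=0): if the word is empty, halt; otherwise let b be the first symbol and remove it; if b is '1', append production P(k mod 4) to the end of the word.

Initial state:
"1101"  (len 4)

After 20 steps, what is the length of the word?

2

[0] "1101"  (len 4)
[1] "101001"  (len 6)
[2] "01001110"  (len 8)
[3] "1001110"  (len 7)
[4] "0011101"  (len 7)
[5] "011101"  (len 6)
[6] "11101"  (len 5)
[7] "11010"  (len 5)
[8] "10101"  (len 5)
[9] "0101001"  (len 7)
[10] "101001"  (len 6)
[11] "010010"  (len 6)
[12] "10010"  (len 5)
[13] "0010001"  (len 7)
[14] "010001"  (len 6)
[15] "10001"  (len 5)
[16] "00011"  (len 5)
[17] "0011"  (len 4)
[18] "011"  (len 3)
[19] "11"  (len 2)
[20] "11"  (len 2)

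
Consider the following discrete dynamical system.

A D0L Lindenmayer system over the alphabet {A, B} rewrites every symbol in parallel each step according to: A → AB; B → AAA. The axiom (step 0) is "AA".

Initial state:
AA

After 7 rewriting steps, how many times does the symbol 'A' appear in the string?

t=0: AA
t=1: ABAB
t=2: ABAAAABAAA
t=3: ABAAAABABABABAAAABABAB
t=4: ABAAAABABABABAAAABAAAABAAAABAAAABABABABAAAABAAAABAAA
t=5: ABAAAABABABABAAAABAAAABAAAABAAAABABABABAAAABABABABAAAABABABABAAAABABABABAAAABAAAABAAAABAAAABABABABAAAABABABABAAAABABAB
t=6: ABAAAABABABABAAAABAAAABAAAABAAAABABABABAAAABABABABAAAABABA…AABAAAABAAAABABABABAAAABAAAABAAAABAAAABABABABAAAABAAAABAAA  (len 274)
t=7: ABAAAABABABABAAAABAAAABAAAABAAAABABABABAAAABABABABAAAABABA…BAAAABABABABAAAABAAAABAAAABAAAABABABABAAAABABABABAAAABABAB  (len 628)

434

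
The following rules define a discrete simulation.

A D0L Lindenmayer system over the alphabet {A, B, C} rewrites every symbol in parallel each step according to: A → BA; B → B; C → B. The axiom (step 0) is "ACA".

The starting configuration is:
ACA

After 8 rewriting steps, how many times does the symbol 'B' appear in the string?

17

0) ACA
1) BABBA
2) BBABBBA
3) BBBABBBBA
4) BBBBABBBBBA
5) BBBBBABBBBBBA
6) BBBBBBABBBBBBBA
7) BBBBBBBABBBBBBBBA
8) BBBBBBBBABBBBBBBBBA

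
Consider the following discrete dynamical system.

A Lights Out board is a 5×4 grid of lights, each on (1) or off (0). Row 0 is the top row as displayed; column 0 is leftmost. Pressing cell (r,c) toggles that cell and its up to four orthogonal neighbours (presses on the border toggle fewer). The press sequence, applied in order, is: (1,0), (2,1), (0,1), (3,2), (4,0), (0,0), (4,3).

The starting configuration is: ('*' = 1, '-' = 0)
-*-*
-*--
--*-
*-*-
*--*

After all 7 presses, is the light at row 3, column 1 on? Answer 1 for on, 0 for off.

0

0) -*-*
-*--
--*-
*-*-
*--*
1) **-*
*---
*-*-
*-*-
*--*
2) **-*
**--
-*--
***-
*--*
3) --**
*---
-*--
***-
*--*
4) --**
*---
-**-
*--*
*-**
5) --**
*---
-**-
---*
-***
6) ****
----
-**-
---*
-***
7) ****
----
-**-
----
-*--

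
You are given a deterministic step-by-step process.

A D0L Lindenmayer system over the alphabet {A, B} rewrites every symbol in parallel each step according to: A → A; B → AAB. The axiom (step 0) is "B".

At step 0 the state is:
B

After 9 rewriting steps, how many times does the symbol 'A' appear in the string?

18

0) B
1) AAB
2) AAAAB
3) AAAAAAB
4) AAAAAAAAB
5) AAAAAAAAAAB
6) AAAAAAAAAAAAB
7) AAAAAAAAAAAAAAB
8) AAAAAAAAAAAAAAAAB
9) AAAAAAAAAAAAAAAAAAB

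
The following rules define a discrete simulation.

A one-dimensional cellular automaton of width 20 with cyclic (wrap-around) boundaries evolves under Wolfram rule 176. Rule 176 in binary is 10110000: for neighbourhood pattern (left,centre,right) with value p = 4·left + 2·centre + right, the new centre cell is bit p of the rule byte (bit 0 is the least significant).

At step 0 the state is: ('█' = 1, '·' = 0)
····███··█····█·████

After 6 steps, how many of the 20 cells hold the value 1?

6

k=0  ····███··█····█·████
k=1  █····█·█··█····█·██·
k=2  ·█····█·█··█····█··█
k=3  █·█····█·█··█····█··
k=4  ·█·█····█·█··█····█·
k=5  ··█·█····█·█··█····█
k=6  █··█·█····█·█··█····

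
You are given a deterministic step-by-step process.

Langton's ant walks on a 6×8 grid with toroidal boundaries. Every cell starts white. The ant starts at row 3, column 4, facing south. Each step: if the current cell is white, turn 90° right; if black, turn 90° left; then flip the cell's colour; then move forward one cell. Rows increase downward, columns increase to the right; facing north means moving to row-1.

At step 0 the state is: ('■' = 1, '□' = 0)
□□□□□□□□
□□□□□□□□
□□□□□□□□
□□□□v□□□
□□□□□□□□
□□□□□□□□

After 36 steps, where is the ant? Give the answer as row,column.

0) □□□□□□□□
□□□□□□□□
□□□□□□□□
□□□□v□□□
□□□□□□□□
□□□□□□□□
1) □□□□□□□□
□□□□□□□□
□□□□□□□□
□□□<■□□□
□□□□□□□□
□□□□□□□□
2) □□□□□□□□
□□□□□□□□
□□□^□□□□
□□□■■□□□
□□□□□□□□
□□□□□□□□
3) □□□□□□□□
□□□□□□□□
□□□■>□□□
□□□■■□□□
□□□□□□□□
□□□□□□□□
4) □□□□□□□□
□□□□□□□□
□□□■■□□□
□□□■v□□□
□□□□□□□□
□□□□□□□□
5) □□□□□□□□
□□□□□□□□
□□□■■□□□
□□□■□>□□
□□□□□□□□
□□□□□□□□
6) □□□□□□□□
□□□□□□□□
□□□■■□□□
□□□■□■□□
□□□□□v□□
□□□□□□□□
7) □□□□□□□□
□□□□□□□□
□□□■■□□□
□□□■□■□□
□□□□<■□□
□□□□□□□□
8) □□□□□□□□
□□□□□□□□
□□□■■□□□
□□□■^■□□
□□□□■■□□
□□□□□□□□
9) □□□□□□□□
□□□□□□□□
□□□■■□□□
□□□■■>□□
□□□□■■□□
□□□□□□□□
10) □□□□□□□□
□□□□□□□□
□□□■■^□□
□□□■■□□□
□□□□■■□□
□□□□□□□□
11) □□□□□□□□
□□□□□□□□
□□□■■■>□
□□□■■□□□
□□□□■■□□
□□□□□□□□
12) □□□□□□□□
□□□□□□□□
□□□■■■■□
□□□■■□v□
□□□□■■□□
□□□□□□□□
13) □□□□□□□□
□□□□□□□□
□□□■■■■□
□□□■■<■□
□□□□■■□□
□□□□□□□□
14) □□□□□□□□
□□□□□□□□
□□□■■^■□
□□□■■■■□
□□□□■■□□
□□□□□□□□
15) □□□□□□□□
□□□□□□□□
□□□■<□■□
□□□■■■■□
□□□□■■□□
□□□□□□□□
16) □□□□□□□□
□□□□□□□□
□□□■□□■□
□□□■v■■□
□□□□■■□□
□□□□□□□□
17) □□□□□□□□
□□□□□□□□
□□□■□□■□
□□□■□>■□
□□□□■■□□
□□□□□□□□
18) □□□□□□□□
□□□□□□□□
□□□■□^■□
□□□■□□■□
□□□□■■□□
□□□□□□□□
19) □□□□□□□□
□□□□□□□□
□□□■□■>□
□□□■□□■□
□□□□■■□□
□□□□□□□□
20) □□□□□□□□
□□□□□□^□
□□□■□■□□
□□□■□□■□
□□□□■■□□
□□□□□□□□
21) □□□□□□□□
□□□□□□■>
□□□■□■□□
□□□■□□■□
□□□□■■□□
□□□□□□□□
22) □□□□□□□□
□□□□□□■■
□□□■□■□v
□□□■□□■□
□□□□■■□□
□□□□□□□□
23) □□□□□□□□
□□□□□□■■
□□□■□■<■
□□□■□□■□
□□□□■■□□
□□□□□□□□
24) □□□□□□□□
□□□□□□^■
□□□■□■■■
□□□■□□■□
□□□□■■□□
□□□□□□□□
25) □□□□□□□□
□□□□□<□■
□□□■□■■■
□□□■□□■□
□□□□■■□□
□□□□□□□□
26) □□□□□^□□
□□□□□■□■
□□□■□■■■
□□□■□□■□
□□□□■■□□
□□□□□□□□
27) □□□□□■>□
□□□□□■□■
□□□■□■■■
□□□■□□■□
□□□□■■□□
□□□□□□□□
28) □□□□□■■□
□□□□□■v■
□□□■□■■■
□□□■□□■□
□□□□■■□□
□□□□□□□□
29) □□□□□■■□
□□□□□<■■
□□□■□■■■
□□□■□□■□
□□□□■■□□
□□□□□□□□
30) □□□□□■■□
□□□□□□■■
□□□■□v■■
□□□■□□■□
□□□□■■□□
□□□□□□□□
31) □□□□□■■□
□□□□□□■■
□□□■□□>■
□□□■□□■□
□□□□■■□□
□□□□□□□□
32) □□□□□■■□
□□□□□□^■
□□□■□□□■
□□□■□□■□
□□□□■■□□
□□□□□□□□
33) □□□□□■■□
□□□□□<□■
□□□■□□□■
□□□■□□■□
□□□□■■□□
□□□□□□□□
34) □□□□□^■□
□□□□□■□■
□□□■□□□■
□□□■□□■□
□□□□■■□□
□□□□□□□□
35) □□□□<□■□
□□□□□■□■
□□□■□□□■
□□□■□□■□
□□□□■■□□
□□□□□□□□
36) □□□□■□■□
□□□□□■□■
□□□■□□□■
□□□■□□■□
□□□□■■□□
□□□□^□□□

5,4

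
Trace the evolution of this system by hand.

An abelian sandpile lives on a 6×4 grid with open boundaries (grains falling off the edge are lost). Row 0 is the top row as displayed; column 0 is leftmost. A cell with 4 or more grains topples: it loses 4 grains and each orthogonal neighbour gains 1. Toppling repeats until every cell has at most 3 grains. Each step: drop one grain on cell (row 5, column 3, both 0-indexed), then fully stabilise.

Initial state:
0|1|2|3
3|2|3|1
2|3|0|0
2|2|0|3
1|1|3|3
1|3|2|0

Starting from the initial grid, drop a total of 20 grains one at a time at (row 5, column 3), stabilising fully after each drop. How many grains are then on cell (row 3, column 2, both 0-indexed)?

0) 0|1|2|3
3|2|3|1
2|3|0|0
2|2|0|3
1|1|3|3
1|3|2|0
1) 0|1|2|3
3|2|3|1
2|3|0|0
2|2|0|3
1|1|3|3
1|3|2|1
2) 0|1|2|3
3|2|3|1
2|3|0|0
2|2|0|3
1|1|3|3
1|3|2|2
3) 0|1|2|3
3|2|3|1
2|3|0|0
2|2|0|3
1|1|3|3
1|3|2|3
4) 0|1|2|3
3|2|3|1
2|3|0|1
2|2|2|0
1|3|1|2
2|0|1|2
5) 0|1|2|3
3|2|3|1
2|3|0|1
2|2|2|0
1|3|1|2
2|0|1|3
6) 0|1|2|3
3|2|3|1
2|3|0|1
2|2|2|0
1|3|1|3
2|0|2|0
7) 0|1|2|3
3|2|3|1
2|3|0|1
2|2|2|0
1|3|1|3
2|0|2|1
8) 0|1|2|3
3|2|3|1
2|3|0|1
2|2|2|0
1|3|1|3
2|0|2|2
9) 0|1|2|3
3|2|3|1
2|3|0|1
2|2|2|0
1|3|1|3
2|0|2|3
10) 0|1|2|3
3|2|3|1
2|3|0|1
2|2|2|1
1|3|2|0
2|0|3|1
11) 0|1|2|3
3|2|3|1
2|3|0|1
2|2|2|1
1|3|2|0
2|0|3|2
12) 0|1|2|3
3|2|3|1
2|3|0|1
2|2|2|1
1|3|2|0
2|0|3|3
13) 0|1|2|3
3|2|3|1
2|3|0|1
2|2|2|1
1|3|3|1
2|1|0|1
14) 0|1|2|3
3|2|3|1
2|3|0|1
2|2|2|1
1|3|3|1
2|1|0|2
15) 0|1|2|3
3|2|3|1
2|3|0|1
2|2|2|1
1|3|3|1
2|1|0|3
16) 0|1|2|3
3|2|3|1
2|3|0|1
2|2|2|1
1|3|3|2
2|1|1|0
17) 0|1|2|3
3|2|3|1
2|3|0|1
2|2|2|1
1|3|3|2
2|1|1|1
18) 0|1|2|3
3|2|3|1
2|3|0|1
2|2|2|1
1|3|3|2
2|1|1|2
19) 0|1|2|3
3|2|3|1
2|3|0|1
2|2|2|1
1|3|3|2
2|1|1|3
20) 0|1|2|3
3|2|3|1
2|3|0|1
2|2|2|1
1|3|3|3
2|1|2|0

2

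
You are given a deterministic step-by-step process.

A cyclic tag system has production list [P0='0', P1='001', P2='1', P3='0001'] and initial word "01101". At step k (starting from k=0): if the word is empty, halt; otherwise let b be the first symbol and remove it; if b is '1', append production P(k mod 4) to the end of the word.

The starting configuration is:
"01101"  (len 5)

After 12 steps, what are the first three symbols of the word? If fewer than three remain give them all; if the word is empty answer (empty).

010

step 0: "01101"  (len 5)
step 1: "1101"  (len 4)
step 2: "101001"  (len 6)
step 3: "010011"  (len 6)
step 4: "10011"  (len 5)
step 5: "00110"  (len 5)
step 6: "0110"  (len 4)
step 7: "110"  (len 3)
step 8: "100001"  (len 6)
step 9: "000010"  (len 6)
step 10: "00010"  (len 5)
step 11: "0010"  (len 4)
step 12: "010"  (len 3)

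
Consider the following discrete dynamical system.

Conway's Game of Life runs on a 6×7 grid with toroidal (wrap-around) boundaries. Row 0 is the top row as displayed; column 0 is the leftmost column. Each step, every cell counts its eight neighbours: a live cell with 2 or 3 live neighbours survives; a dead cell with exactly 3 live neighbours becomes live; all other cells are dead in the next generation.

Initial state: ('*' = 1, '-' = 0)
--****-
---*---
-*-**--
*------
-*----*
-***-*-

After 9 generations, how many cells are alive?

24

[0] --****-
---*---
-*-**--
*------
-*----*
-***-*-
[1] -*---*-
-----*-
--***--
***----
-*----*
**---**
[2] -*--**-
--**-*-
--***--
*------
-----*-
-**--*-
[3] -*---**
-*---*-
-**-*--
---**--
-*----*
-**--**
[4] -*--*--
-*--***
-**-**-
**-***-
-*-**-*
-**----
[5] -*-**--
-*----*
-------
-------
------*
-*--**-
[6] -*-**--
*-*----
-------
-------
-----*-
*-****-
[7] *----**
-***---
-------
-------
---*-**
-**--**
[8] ---***-
***---*
--*----
-------
*-*-***
-**----
[9] ---****
***-***
*-*----
-*-*-**
*-**-**
***----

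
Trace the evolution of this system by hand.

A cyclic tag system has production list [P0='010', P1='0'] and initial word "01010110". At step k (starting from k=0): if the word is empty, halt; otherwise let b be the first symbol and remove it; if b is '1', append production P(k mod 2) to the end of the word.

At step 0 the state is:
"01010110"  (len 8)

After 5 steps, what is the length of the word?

5

0) "01010110"  (len 8)
1) "1010110"  (len 7)
2) "0101100"  (len 7)
3) "101100"  (len 6)
4) "011000"  (len 6)
5) "11000"  (len 5)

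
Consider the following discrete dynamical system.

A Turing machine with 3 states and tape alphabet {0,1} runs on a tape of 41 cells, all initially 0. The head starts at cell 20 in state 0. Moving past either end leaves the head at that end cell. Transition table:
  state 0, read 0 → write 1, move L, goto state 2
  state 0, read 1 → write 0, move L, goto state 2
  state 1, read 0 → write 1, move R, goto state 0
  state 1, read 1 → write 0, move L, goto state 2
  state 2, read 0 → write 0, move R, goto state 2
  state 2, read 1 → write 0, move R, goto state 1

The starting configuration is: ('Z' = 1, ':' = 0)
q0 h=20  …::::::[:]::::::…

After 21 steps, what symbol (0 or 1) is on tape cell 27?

0

0) q0 h=20  …::::::[:]::::::…
1) q2 h=19  …::::::[:]Z:::::…
2) q2 h=20  …::::::[Z]::::::…
3) q1 h=21  …::::::[:]::::::…
4) q0 h=22  …:::::Z[:]::::::…
5) q2 h=21  …::::::[Z]Z:::::…
6) q1 h=22  …::::::[Z]::::::…
7) q2 h=21  …::::::[:]::::::…
8) q2 h=22  …::::::[:]::::::…
9) q2 h=23  …::::::[:]::::::…
10) q2 h=24  …::::::[:]::::::…
11) q2 h=25  …::::::[:]::::::…
12) q2 h=26  …::::::[:]::::::…
13) q2 h=27  …::::::[:]::::::…
14) q2 h=28  …::::::[:]::::::…
15) q2 h=29  …::::::[:]::::::…
16) q2 h=30  …::::::[:]::::::…
17) q2 h=31  …::::::[:]::::::…
18) q2 h=32  …::::::[:]::::::…
19) q2 h=33  …::::::[:]::::::…
20) q2 h=34  …::::::[:]::::::|
21) q2 h=35  …::::::[:]:::::|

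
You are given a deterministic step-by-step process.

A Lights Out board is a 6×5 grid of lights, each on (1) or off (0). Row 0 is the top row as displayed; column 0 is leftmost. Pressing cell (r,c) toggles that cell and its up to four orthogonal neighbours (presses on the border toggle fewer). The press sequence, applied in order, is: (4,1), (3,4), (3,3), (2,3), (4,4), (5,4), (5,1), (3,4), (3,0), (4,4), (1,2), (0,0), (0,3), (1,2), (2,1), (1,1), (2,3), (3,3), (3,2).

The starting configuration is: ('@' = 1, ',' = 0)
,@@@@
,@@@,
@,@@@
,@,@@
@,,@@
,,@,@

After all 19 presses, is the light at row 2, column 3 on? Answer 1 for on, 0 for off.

1

gen 0: ,@@@@
,@@@,
@,@@@
,@,@@
@,,@@
,,@,@
gen 1: ,@@@@
,@@@,
@,@@@
,,,@@
,@@@@
,@@,@
gen 2: ,@@@@
,@@@,
@,@@,
,,,,,
,@@@,
,@@,@
gen 3: ,@@@@
,@@@,
@,@,,
,,@@@
,@@,,
,@@,@
gen 4: ,@@@@
,@@,,
@,,@@
,,@,@
,@@,,
,@@,@
gen 5: ,@@@@
,@@,,
@,,@@
,,@,,
,@@@@
,@@,,
gen 6: ,@@@@
,@@,,
@,,@@
,,@,,
,@@@,
,@@@@
gen 7: ,@@@@
,@@,,
@,,@@
,,@,,
,,@@,
@,,@@
gen 8: ,@@@@
,@@,,
@,,@,
,,@@@
,,@@@
@,,@@
gen 9: ,@@@@
,@@,,
,,,@,
@@@@@
@,@@@
@,,@@
gen 10: ,@@@@
,@@,,
,,,@,
@@@@,
@,@,,
@,,@,
gen 11: ,@,@@
,,,@,
,,@@,
@@@@,
@,@,,
@,,@,
gen 12: @,,@@
@,,@,
,,@@,
@@@@,
@,@,,
@,,@,
gen 13: @,@,,
@,,,,
,,@@,
@@@@,
@,@,,
@,,@,
gen 14: @,,,,
@@@@,
,,,@,
@@@@,
@,@,,
@,,@,
gen 15: @,,,,
@,@@,
@@@@,
@,@@,
@,@,,
@,,@,
gen 16: @@,,,
,@,@,
@,@@,
@,@@,
@,@,,
@,,@,
gen 17: @@,,,
,@,,,
@,,,@
@,@,,
@,@,,
@,,@,
gen 18: @@,,,
,@,,,
@,,@@
@,,@@
@,@@,
@,,@,
gen 19: @@,,,
,@,,,
@,@@@
@@@,@
@,,@,
@,,@,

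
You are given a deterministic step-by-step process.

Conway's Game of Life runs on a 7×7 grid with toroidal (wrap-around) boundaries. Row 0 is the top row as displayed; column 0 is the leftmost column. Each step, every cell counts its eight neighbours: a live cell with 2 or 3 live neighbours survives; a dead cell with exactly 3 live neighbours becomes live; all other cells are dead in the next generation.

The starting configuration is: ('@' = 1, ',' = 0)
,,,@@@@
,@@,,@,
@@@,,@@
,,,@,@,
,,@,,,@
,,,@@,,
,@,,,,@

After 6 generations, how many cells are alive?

t=0: ,,,@@@@
,@@,,@,
@@@,,@@
,,,@,@,
,,@,,,@
,,,@@,,
,@,,,,@
t=1: ,@,@@,@
,,,,,,,
@,,@,@,
,,,@@@,
,,@,,@,
@,@@,@,
@,@,,,@
t=2: ,@@@,@@
@,@@,@@
,,,@,@@
,,@@,@,
,@@,,@,
@,@@@@,
,,,,,,,
t=3: ,@,@,@,
,,,,,,,
@@,,,,,
,@,@,@,
,,,,,@,
,,@@@@@
@,,,,,,
t=4: ,,,,,,,
@@@,,,,
@@@,,,,
@@@,@,@
,,,,,,,
,,,@@@@
@@,,,,,
t=5: ,,@,,,,
@,@,,,,
,,,,,,,
,,@@,,@
,@@,,,,
@,,,@@@
@,,,@@@
t=6: @,,@,@,
,@,,,,,
,@@@,,,
,@@@,,,
,@@,@,,
,,,@@,,
@@,@@,,

19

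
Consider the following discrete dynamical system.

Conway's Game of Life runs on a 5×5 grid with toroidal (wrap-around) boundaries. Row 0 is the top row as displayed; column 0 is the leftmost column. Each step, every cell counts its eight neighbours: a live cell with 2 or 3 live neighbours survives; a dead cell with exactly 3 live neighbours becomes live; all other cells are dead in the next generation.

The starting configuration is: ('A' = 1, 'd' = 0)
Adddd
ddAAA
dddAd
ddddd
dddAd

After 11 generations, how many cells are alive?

7

[0] Adddd
ddAAA
dddAd
ddddd
dddAd
[1] ddAdd
ddAAA
ddAAA
ddddd
ddddd
[2] ddAdd
dAddA
ddAdA
dddAd
ddddd
[3] ddddd
AAAdd
AdAdA
dddAd
ddddd
[4] dAddd
AdAAA
AdAdA
dddAA
ddddd
[5] AAAAA
ddAdd
ddAdd
AddAA
ddddd
[6] AAAAA
AdddA
dAAdA
dddAA
ddddd
[7] dAAAd
ddddd
dAAdd
AdAAA
dAddd
[8] dAAdd
dddAd
AAAdA
AddAA
ddddd
[9] ddAdd
dddAA
dAAdd
ddAAd
AAAAA
[10] ddddd
dAdAd
dAddA
ddddd
AdddA
[11] AdddA
AdAdd
AdAdd
ddddA
ddddd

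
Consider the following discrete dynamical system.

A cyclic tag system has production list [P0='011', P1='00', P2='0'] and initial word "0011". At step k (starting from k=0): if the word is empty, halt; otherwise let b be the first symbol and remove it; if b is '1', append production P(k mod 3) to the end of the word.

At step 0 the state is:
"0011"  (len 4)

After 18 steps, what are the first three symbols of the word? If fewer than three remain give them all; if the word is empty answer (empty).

t=0: "0011"  (len 4)
t=1: "011"  (len 3)
t=2: "11"  (len 2)
t=3: "10"  (len 2)
t=4: "0011"  (len 4)
t=5: "011"  (len 3)
t=6: "11"  (len 2)
t=7: "1011"  (len 4)
t=8: "01100"  (len 5)
t=9: "1100"  (len 4)
t=10: "100011"  (len 6)
t=11: "0001100"  (len 7)
t=12: "001100"  (len 6)
t=13: "01100"  (len 5)
t=14: "1100"  (len 4)
t=15: "1000"  (len 4)
t=16: "000011"  (len 6)
t=17: "00011"  (len 5)
t=18: "0011"  (len 4)

001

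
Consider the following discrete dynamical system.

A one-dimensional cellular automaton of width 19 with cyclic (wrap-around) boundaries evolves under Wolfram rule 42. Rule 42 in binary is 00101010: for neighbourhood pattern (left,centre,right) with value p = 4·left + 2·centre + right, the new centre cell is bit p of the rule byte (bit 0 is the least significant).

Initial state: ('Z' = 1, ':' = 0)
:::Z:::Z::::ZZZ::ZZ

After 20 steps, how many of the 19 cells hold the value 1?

6

[0] :::Z:::Z::::ZZZ::ZZ
[1] ::Z:::Z::::ZZ:::ZZ:
[2] :Z:::Z::::ZZ:::ZZ::
[3] Z:::Z::::ZZ:::ZZ:::
[4] :::Z::::ZZ:::ZZ:::Z
[5] ::Z::::ZZ:::ZZ:::Z:
[6] :Z::::ZZ:::ZZ:::Z::
[7] Z::::ZZ:::ZZ:::Z:::
[8] ::::ZZ:::ZZ:::Z:::Z
[9] :::ZZ:::ZZ:::Z:::Z:
[10] ::ZZ:::ZZ:::Z:::Z::
[11] :ZZ:::ZZ:::Z:::Z:::
[12] ZZ:::ZZ:::Z:::Z::::
[13] Z:::ZZ:::Z:::Z::::Z
[14] :::ZZ:::Z:::Z::::ZZ
[15] ::ZZ:::Z:::Z::::ZZ:
[16] :ZZ:::Z:::Z::::ZZ::
[17] ZZ:::Z:::Z::::ZZ:::
[18] Z:::Z:::Z::::ZZ:::Z
[19] :::Z:::Z::::ZZ:::ZZ
[20] ::Z:::Z::::ZZ:::ZZ:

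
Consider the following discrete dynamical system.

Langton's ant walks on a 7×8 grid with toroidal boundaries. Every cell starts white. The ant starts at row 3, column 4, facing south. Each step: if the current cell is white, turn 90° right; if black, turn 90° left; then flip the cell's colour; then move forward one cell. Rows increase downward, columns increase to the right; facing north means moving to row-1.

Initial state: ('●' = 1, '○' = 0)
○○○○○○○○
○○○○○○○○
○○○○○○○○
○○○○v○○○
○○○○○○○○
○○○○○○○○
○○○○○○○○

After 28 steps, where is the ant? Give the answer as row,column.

0) ○○○○○○○○
○○○○○○○○
○○○○○○○○
○○○○v○○○
○○○○○○○○
○○○○○○○○
○○○○○○○○
1) ○○○○○○○○
○○○○○○○○
○○○○○○○○
○○○<●○○○
○○○○○○○○
○○○○○○○○
○○○○○○○○
2) ○○○○○○○○
○○○○○○○○
○○○^○○○○
○○○●●○○○
○○○○○○○○
○○○○○○○○
○○○○○○○○
3) ○○○○○○○○
○○○○○○○○
○○○●>○○○
○○○●●○○○
○○○○○○○○
○○○○○○○○
○○○○○○○○
4) ○○○○○○○○
○○○○○○○○
○○○●●○○○
○○○●v○○○
○○○○○○○○
○○○○○○○○
○○○○○○○○
5) ○○○○○○○○
○○○○○○○○
○○○●●○○○
○○○●○>○○
○○○○○○○○
○○○○○○○○
○○○○○○○○
6) ○○○○○○○○
○○○○○○○○
○○○●●○○○
○○○●○●○○
○○○○○v○○
○○○○○○○○
○○○○○○○○
7) ○○○○○○○○
○○○○○○○○
○○○●●○○○
○○○●○●○○
○○○○<●○○
○○○○○○○○
○○○○○○○○
8) ○○○○○○○○
○○○○○○○○
○○○●●○○○
○○○●^●○○
○○○○●●○○
○○○○○○○○
○○○○○○○○
9) ○○○○○○○○
○○○○○○○○
○○○●●○○○
○○○●●>○○
○○○○●●○○
○○○○○○○○
○○○○○○○○
10) ○○○○○○○○
○○○○○○○○
○○○●●^○○
○○○●●○○○
○○○○●●○○
○○○○○○○○
○○○○○○○○
11) ○○○○○○○○
○○○○○○○○
○○○●●●>○
○○○●●○○○
○○○○●●○○
○○○○○○○○
○○○○○○○○
12) ○○○○○○○○
○○○○○○○○
○○○●●●●○
○○○●●○v○
○○○○●●○○
○○○○○○○○
○○○○○○○○
13) ○○○○○○○○
○○○○○○○○
○○○●●●●○
○○○●●<●○
○○○○●●○○
○○○○○○○○
○○○○○○○○
14) ○○○○○○○○
○○○○○○○○
○○○●●^●○
○○○●●●●○
○○○○●●○○
○○○○○○○○
○○○○○○○○
15) ○○○○○○○○
○○○○○○○○
○○○●<○●○
○○○●●●●○
○○○○●●○○
○○○○○○○○
○○○○○○○○
16) ○○○○○○○○
○○○○○○○○
○○○●○○●○
○○○●v●●○
○○○○●●○○
○○○○○○○○
○○○○○○○○
17) ○○○○○○○○
○○○○○○○○
○○○●○○●○
○○○●○>●○
○○○○●●○○
○○○○○○○○
○○○○○○○○
18) ○○○○○○○○
○○○○○○○○
○○○●○^●○
○○○●○○●○
○○○○●●○○
○○○○○○○○
○○○○○○○○
19) ○○○○○○○○
○○○○○○○○
○○○●○●>○
○○○●○○●○
○○○○●●○○
○○○○○○○○
○○○○○○○○
20) ○○○○○○○○
○○○○○○^○
○○○●○●○○
○○○●○○●○
○○○○●●○○
○○○○○○○○
○○○○○○○○
21) ○○○○○○○○
○○○○○○●>
○○○●○●○○
○○○●○○●○
○○○○●●○○
○○○○○○○○
○○○○○○○○
22) ○○○○○○○○
○○○○○○●●
○○○●○●○v
○○○●○○●○
○○○○●●○○
○○○○○○○○
○○○○○○○○
23) ○○○○○○○○
○○○○○○●●
○○○●○●<●
○○○●○○●○
○○○○●●○○
○○○○○○○○
○○○○○○○○
24) ○○○○○○○○
○○○○○○^●
○○○●○●●●
○○○●○○●○
○○○○●●○○
○○○○○○○○
○○○○○○○○
25) ○○○○○○○○
○○○○○<○●
○○○●○●●●
○○○●○○●○
○○○○●●○○
○○○○○○○○
○○○○○○○○
26) ○○○○○^○○
○○○○○●○●
○○○●○●●●
○○○●○○●○
○○○○●●○○
○○○○○○○○
○○○○○○○○
27) ○○○○○●>○
○○○○○●○●
○○○●○●●●
○○○●○○●○
○○○○●●○○
○○○○○○○○
○○○○○○○○
28) ○○○○○●●○
○○○○○●v●
○○○●○●●●
○○○●○○●○
○○○○●●○○
○○○○○○○○
○○○○○○○○

1,6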